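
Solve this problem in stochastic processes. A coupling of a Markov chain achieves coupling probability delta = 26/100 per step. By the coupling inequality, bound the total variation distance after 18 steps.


TV distance bound <= (1-delta)^n
= (1 - 0.2600)^18
= 0.7400^18
= 0.0044

0.0044


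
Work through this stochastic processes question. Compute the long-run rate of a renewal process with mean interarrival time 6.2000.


Long-run renewal rate = 1/E(X)
= 1/6.2000
= 0.1613

0.1613


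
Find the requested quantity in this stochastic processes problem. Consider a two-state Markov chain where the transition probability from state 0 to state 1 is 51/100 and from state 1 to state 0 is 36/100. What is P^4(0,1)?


Computing P^4 by matrix multiplication.
P = [[0.4900, 0.5100], [0.3600, 0.6400]]
After raising P to the power 4:
P^4(0,1) = 0.5860

0.5860


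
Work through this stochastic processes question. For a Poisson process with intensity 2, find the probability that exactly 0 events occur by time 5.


P(N(t)=k) = (lambda*t)^k * exp(-lambda*t) / k!
lambda*t = 10
= 10^0 * exp(-10) / 0!
= 1 * 4.5400e-05 / 1
= 4.5400e-05

4.5400e-05


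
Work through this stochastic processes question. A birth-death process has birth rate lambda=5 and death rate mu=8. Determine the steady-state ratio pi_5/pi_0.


For birth-death process, pi_n/pi_0 = (lambda/mu)^n
= (5/8)^5
= 0.0954

0.0954


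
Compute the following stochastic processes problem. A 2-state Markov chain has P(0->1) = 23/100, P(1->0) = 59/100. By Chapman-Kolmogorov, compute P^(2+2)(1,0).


P^4 = P^2 * P^2
Computing via matrix multiplication of the transition matrix.
Entry (1,0) of P^4 = 0.7188

0.7188


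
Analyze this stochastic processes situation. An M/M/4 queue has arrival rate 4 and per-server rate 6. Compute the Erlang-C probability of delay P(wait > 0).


a = lambda/mu = 0.6667
rho = a/c = 0.1667
Erlang-C formula applied:
C(c,a) = 0.0051

0.0051


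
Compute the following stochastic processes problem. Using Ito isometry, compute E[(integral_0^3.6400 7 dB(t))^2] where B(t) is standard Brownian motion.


By Ito isometry: E[(int f dB)^2] = int f^2 dt
= 7^2 * 3.6400
= 49 * 3.6400 = 178.3600

178.3600


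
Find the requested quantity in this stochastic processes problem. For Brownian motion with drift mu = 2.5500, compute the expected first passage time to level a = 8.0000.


Expected first passage time = a/mu
= 8.0000/2.5500
= 3.1373

3.1373


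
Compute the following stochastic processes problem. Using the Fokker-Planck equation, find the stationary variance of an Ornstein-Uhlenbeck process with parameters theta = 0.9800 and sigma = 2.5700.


Stationary variance = sigma^2 / (2*theta)
= 2.5700^2 / (2*0.9800)
= 6.6049 / 1.9600
= 3.3698

3.3698


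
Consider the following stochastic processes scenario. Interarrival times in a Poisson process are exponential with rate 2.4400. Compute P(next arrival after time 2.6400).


P(X > t) = exp(-lambda * t)
= exp(-2.4400 * 2.6400)
= exp(-6.4416) = 0.0016

0.0016


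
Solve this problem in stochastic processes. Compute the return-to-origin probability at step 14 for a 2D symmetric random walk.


P = C(14,7)^2 / 4^14
= 3432^2 / 268435456
= 11778624 / 268435456
= 0.0439

0.0439


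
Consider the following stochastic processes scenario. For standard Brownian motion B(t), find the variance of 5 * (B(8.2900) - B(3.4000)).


Var(alpha*(B(t)-B(s))) = alpha^2 * (t-s)
= 5^2 * (8.2900 - 3.4000)
= 25 * 4.8900
= 122.2500

122.2500


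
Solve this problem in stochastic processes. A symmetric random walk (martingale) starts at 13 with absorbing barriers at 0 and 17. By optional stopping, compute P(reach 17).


By optional stopping theorem: E(M at tau) = M(0) = 13
P(hit 17)*17 + P(hit 0)*0 = 13
P(hit 17) = (13 - 0)/(17 - 0) = 13/17 = 0.7647

0.7647


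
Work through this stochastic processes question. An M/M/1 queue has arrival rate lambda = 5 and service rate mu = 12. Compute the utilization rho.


rho = lambda/mu
= 5/12
= 0.4167

0.4167


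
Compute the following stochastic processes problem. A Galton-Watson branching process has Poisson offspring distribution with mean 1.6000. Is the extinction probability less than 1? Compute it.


Since mu = 1.6000 > 1, extinction prob q < 1.
Solve s = exp(mu*(s-1)) iteratively.
q = 0.3580

0.3580


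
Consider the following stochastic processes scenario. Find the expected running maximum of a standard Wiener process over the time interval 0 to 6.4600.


E(max B(s)) = sqrt(2t/pi)
= sqrt(2*6.4600/pi)
= sqrt(4.1126)
= 2.0279

2.0279


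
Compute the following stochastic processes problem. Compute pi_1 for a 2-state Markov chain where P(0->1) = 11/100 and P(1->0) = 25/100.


Stationary distribution: pi_0 = p10/(p01+p10), pi_1 = p01/(p01+p10)
p01 = 0.1100, p10 = 0.2500
pi_1 = 0.3056

0.3056


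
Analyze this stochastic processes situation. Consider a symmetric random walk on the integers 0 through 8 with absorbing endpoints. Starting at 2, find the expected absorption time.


For symmetric RW on 0,...,N with absorbing barriers, E(i) = i*(N-i)
E(2) = 2 * 6 = 12

12


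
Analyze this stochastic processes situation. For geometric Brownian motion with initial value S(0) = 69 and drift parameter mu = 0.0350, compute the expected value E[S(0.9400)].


E[S(t)] = S(0) * exp(mu * t)
= 69 * exp(0.0350 * 0.9400)
= 69 * 1.0334
= 71.3079

71.3079


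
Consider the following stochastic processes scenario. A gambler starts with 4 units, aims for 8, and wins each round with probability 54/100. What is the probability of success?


Gambler's ruin formula:
r = q/p = 0.4600/0.5400 = 0.8519
P(win) = (1 - r^i)/(1 - r^N)
= (1 - 0.8519^4)/(1 - 0.8519^8)
= 0.6551

0.6551


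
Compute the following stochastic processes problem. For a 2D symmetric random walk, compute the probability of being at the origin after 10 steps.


P = C(10,5)^2 / 4^10
= 252^2 / 1048576
= 63504 / 1048576
= 0.0606

0.0606


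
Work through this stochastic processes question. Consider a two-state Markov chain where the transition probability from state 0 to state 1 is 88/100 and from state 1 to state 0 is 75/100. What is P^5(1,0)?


Computing P^5 by matrix multiplication.
P = [[0.1200, 0.8800], [0.7500, 0.2500]]
After raising P to the power 5:
P^5(1,0) = 0.5058

0.5058


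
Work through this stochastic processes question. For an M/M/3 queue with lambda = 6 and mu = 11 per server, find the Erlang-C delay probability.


a = lambda/mu = 0.5455
rho = a/c = 0.1818
Erlang-C formula applied:
C(c,a) = 0.0191

0.0191


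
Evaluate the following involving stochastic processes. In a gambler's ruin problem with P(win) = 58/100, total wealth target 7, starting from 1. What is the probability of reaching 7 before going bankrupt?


Gambler's ruin formula:
r = q/p = 0.4200/0.5800 = 0.7241
P(win) = (1 - r^i)/(1 - r^N)
= (1 - 0.7241^1)/(1 - 0.7241^7)
= 0.3080

0.3080


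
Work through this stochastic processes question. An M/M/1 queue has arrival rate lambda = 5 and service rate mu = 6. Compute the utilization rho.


rho = lambda/mu
= 5/6
= 0.8333

0.8333


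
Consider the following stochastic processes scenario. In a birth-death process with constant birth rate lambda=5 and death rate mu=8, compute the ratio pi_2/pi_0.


For birth-death process, pi_n/pi_0 = (lambda/mu)^n
= (5/8)^2
= 0.3906

0.3906


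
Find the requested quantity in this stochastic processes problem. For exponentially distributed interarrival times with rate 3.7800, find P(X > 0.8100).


P(X > t) = exp(-lambda * t)
= exp(-3.7800 * 0.8100)
= exp(-3.0618) = 0.0468

0.0468


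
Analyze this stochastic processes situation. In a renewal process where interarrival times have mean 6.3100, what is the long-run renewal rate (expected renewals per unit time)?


Long-run renewal rate = 1/E(X)
= 1/6.3100
= 0.1585

0.1585


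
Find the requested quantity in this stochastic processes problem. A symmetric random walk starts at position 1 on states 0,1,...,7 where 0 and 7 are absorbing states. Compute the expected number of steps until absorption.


For symmetric RW on 0,...,N with absorbing barriers, E(i) = i*(N-i)
E(1) = 1 * 6 = 6

6


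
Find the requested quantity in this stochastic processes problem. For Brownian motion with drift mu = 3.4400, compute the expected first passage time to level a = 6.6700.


Expected first passage time = a/mu
= 6.6700/3.4400
= 1.9390

1.9390


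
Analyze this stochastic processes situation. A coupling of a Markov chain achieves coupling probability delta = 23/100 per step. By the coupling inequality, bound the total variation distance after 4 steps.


TV distance bound <= (1-delta)^n
= (1 - 0.2300)^4
= 0.7700^4
= 0.3515

0.3515


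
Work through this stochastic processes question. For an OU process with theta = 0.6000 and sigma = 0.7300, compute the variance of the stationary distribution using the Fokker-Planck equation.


Stationary variance = sigma^2 / (2*theta)
= 0.7300^2 / (2*0.6000)
= 0.5329 / 1.2000
= 0.4441

0.4441


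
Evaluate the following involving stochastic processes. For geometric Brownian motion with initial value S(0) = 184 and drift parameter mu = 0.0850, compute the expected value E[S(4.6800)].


E[S(t)] = S(0) * exp(mu * t)
= 184 * exp(0.0850 * 4.6800)
= 184 * 1.4885
= 273.8925

273.8925


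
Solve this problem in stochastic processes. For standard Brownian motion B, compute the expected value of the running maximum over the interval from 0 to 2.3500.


E(max B(s)) = sqrt(2t/pi)
= sqrt(2*2.3500/pi)
= sqrt(1.4961)
= 1.2231

1.2231


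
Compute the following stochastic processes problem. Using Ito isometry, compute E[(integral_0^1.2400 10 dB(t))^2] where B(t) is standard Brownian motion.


By Ito isometry: E[(int f dB)^2] = int f^2 dt
= 10^2 * 1.2400
= 100 * 1.2400 = 124.0000

124.0000


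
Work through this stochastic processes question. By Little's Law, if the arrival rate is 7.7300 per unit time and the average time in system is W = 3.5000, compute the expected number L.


Little's Law: L = lambda * W
= 7.7300 * 3.5000
= 27.0550

27.0550


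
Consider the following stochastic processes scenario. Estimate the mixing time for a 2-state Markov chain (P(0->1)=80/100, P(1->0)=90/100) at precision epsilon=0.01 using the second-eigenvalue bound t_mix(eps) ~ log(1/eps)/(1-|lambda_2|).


lambda_2 = |1 - p01 - p10| = |1 - 0.8000 - 0.9000| = 0.7000
t_mix ~ log(1/eps)/(1 - |lambda_2|)
= log(100)/(1 - 0.7000) = 4.6052/0.3000
= 15.3506

15.3506


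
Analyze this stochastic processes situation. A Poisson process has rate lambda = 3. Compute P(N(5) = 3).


P(N(t)=k) = (lambda*t)^k * exp(-lambda*t) / k!
lambda*t = 15
= 15^3 * exp(-15) / 3!
= 3375 * 3.0590e-07 / 6
= 1.7207e-04

1.7207e-04


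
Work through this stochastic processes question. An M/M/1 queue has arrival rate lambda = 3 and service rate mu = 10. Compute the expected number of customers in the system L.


rho = 3/10 = 0.3000
L = rho/(1-rho)
= 0.3000/0.7000
= 0.4286

0.4286


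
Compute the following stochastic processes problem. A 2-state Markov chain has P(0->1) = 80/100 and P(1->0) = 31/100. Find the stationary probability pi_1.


Stationary distribution: pi_0 = p10/(p01+p10), pi_1 = p01/(p01+p10)
p01 = 0.8000, p10 = 0.3100
pi_1 = 0.7207

0.7207


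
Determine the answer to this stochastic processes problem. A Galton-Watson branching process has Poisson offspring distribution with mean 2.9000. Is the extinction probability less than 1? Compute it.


Since mu = 2.9000 > 1, extinction prob q < 1.
Solve s = exp(mu*(s-1)) iteratively.
q = 0.0668

0.0668


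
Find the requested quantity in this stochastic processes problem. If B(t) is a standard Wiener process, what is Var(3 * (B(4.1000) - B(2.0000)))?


Var(alpha*(B(t)-B(s))) = alpha^2 * (t-s)
= 3^2 * (4.1000 - 2.0000)
= 9 * 2.1000
= 18.9000

18.9000


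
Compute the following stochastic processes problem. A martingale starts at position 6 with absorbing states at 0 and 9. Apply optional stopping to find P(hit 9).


By optional stopping theorem: E(M at tau) = M(0) = 6
P(hit 9)*9 + P(hit 0)*0 = 6
P(hit 9) = (6 - 0)/(9 - 0) = 2/3 = 0.6667

0.6667


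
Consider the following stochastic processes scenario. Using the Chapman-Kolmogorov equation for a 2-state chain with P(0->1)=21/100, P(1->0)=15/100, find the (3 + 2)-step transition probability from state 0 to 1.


P^5 = P^3 * P^2
Computing via matrix multiplication of the transition matrix.
Entry (0,1) of P^5 = 0.5207

0.5207


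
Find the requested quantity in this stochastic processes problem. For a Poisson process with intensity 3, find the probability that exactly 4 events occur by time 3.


P(N(t)=k) = (lambda*t)^k * exp(-lambda*t) / k!
lambda*t = 9
= 9^4 * exp(-9) / 4!
= 6561 * 1.2341e-04 / 24
= 0.0337

0.0337


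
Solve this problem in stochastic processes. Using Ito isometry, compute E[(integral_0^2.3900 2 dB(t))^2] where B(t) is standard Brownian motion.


By Ito isometry: E[(int f dB)^2] = int f^2 dt
= 2^2 * 2.3900
= 4 * 2.3900 = 9.5600

9.5600


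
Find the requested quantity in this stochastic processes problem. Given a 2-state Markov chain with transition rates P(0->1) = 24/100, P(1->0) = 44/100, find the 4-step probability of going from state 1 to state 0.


Computing P^4 by matrix multiplication.
P = [[0.7600, 0.2400], [0.4400, 0.5600]]
After raising P to the power 4:
P^4(1,0) = 0.6403

0.6403


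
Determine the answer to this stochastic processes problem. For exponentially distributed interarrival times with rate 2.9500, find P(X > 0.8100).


P(X > t) = exp(-lambda * t)
= exp(-2.9500 * 0.8100)
= exp(-2.3895) = 0.0917

0.0917


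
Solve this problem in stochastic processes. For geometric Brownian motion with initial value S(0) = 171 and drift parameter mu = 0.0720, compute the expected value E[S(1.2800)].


E[S(t)] = S(0) * exp(mu * t)
= 171 * exp(0.0720 * 1.2800)
= 171 * 1.0965
= 187.5084

187.5084


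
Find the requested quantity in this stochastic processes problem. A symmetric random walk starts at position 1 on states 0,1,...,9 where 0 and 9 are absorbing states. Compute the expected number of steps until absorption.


For symmetric RW on 0,...,N with absorbing barriers, E(i) = i*(N-i)
E(1) = 1 * 8 = 8

8


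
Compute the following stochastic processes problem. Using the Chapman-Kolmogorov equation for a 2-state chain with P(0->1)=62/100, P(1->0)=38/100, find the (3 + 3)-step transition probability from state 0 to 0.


P^6 = P^3 * P^3
Computing via matrix multiplication of the transition matrix.
Entry (0,0) of P^6 = 0.3800

0.3800


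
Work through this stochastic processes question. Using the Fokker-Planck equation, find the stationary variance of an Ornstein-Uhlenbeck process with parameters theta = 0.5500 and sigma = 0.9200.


Stationary variance = sigma^2 / (2*theta)
= 0.9200^2 / (2*0.5500)
= 0.8464 / 1.1000
= 0.7695

0.7695


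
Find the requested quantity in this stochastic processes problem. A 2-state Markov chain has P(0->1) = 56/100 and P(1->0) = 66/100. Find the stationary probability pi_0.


Stationary distribution: pi_0 = p10/(p01+p10), pi_1 = p01/(p01+p10)
p01 = 0.5600, p10 = 0.6600
pi_0 = 0.5410

0.5410


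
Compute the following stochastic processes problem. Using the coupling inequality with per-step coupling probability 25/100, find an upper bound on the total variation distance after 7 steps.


TV distance bound <= (1-delta)^n
= (1 - 0.2500)^7
= 0.7500^7
= 0.1335

0.1335


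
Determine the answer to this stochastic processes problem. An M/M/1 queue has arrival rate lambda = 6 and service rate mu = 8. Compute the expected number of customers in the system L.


rho = 6/8 = 0.7500
L = rho/(1-rho)
= 0.7500/0.2500
= 3.0000

3.0000


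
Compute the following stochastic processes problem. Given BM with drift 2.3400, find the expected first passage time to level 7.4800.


Expected first passage time = a/mu
= 7.4800/2.3400
= 3.1966

3.1966


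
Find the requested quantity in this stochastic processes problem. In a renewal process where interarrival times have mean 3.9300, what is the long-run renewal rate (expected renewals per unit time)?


Long-run renewal rate = 1/E(X)
= 1/3.9300
= 0.2545

0.2545


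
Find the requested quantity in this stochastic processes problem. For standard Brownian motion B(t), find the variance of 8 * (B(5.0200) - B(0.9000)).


Var(alpha*(B(t)-B(s))) = alpha^2 * (t-s)
= 8^2 * (5.0200 - 0.9000)
= 64 * 4.1200
= 263.6800

263.6800


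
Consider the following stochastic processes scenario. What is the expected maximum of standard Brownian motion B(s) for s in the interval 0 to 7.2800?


E(max B(s)) = sqrt(2t/pi)
= sqrt(2*7.2800/pi)
= sqrt(4.6346)
= 2.1528

2.1528


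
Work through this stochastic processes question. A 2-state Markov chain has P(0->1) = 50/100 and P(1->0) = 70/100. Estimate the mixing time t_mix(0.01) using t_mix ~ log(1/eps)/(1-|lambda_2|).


lambda_2 = |1 - p01 - p10| = |1 - 0.5000 - 0.7000| = 0.2000
t_mix ~ log(1/eps)/(1 - |lambda_2|)
= log(100)/(1 - 0.2000) = 4.6052/0.8000
= 5.7565

5.7565


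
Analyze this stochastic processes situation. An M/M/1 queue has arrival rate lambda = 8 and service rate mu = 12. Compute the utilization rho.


rho = lambda/mu
= 8/12
= 0.6667

0.6667


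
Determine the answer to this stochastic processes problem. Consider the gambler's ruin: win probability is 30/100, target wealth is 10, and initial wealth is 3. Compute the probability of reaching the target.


Gambler's ruin formula:
r = q/p = 0.7000/0.3000 = 2.3333
P(win) = (1 - r^i)/(1 - r^N)
= (1 - 2.3333^3)/(1 - 2.3333^10)
= 0.0024

0.0024


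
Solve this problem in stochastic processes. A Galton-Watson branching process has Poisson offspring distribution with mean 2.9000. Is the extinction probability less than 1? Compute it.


Since mu = 2.9000 > 1, extinction prob q < 1.
Solve s = exp(mu*(s-1)) iteratively.
q = 0.0668

0.0668


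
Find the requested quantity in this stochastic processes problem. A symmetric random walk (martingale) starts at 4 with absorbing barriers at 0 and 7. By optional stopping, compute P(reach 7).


By optional stopping theorem: E(M at tau) = M(0) = 4
P(hit 7)*7 + P(hit 0)*0 = 4
P(hit 7) = (4 - 0)/(7 - 0) = 4/7 = 0.5714

0.5714


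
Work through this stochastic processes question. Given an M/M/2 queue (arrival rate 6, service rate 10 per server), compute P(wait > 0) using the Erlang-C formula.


a = lambda/mu = 0.6000
rho = a/c = 0.3000
Erlang-C formula applied:
C(c,a) = 0.1385

0.1385


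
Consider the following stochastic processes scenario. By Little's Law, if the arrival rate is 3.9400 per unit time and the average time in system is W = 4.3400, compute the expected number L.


Little's Law: L = lambda * W
= 3.9400 * 4.3400
= 17.0996

17.0996


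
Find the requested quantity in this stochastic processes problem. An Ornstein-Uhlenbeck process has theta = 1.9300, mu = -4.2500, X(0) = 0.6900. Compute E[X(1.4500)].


E[X(t)] = mu + (X(0) - mu)*exp(-theta*t)
= -4.2500 + (0.6900 - -4.2500)*exp(-1.9300*1.4500)
= -4.2500 + 4.9400 * 0.0609
= -3.9491

-3.9491


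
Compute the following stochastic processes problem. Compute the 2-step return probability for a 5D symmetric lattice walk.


P(return in 2 steps) = P(reverse first step) = 1/(2d)
= 1/10
= 0.1000

0.1000


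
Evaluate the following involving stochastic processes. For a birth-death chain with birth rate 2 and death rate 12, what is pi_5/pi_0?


For birth-death process, pi_n/pi_0 = (lambda/mu)^n
= (2/12)^5
= 1.2860e-04

1.2860e-04


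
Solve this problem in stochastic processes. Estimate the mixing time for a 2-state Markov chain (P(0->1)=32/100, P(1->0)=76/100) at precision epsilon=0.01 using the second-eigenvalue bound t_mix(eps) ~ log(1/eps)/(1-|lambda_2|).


lambda_2 = |1 - p01 - p10| = |1 - 0.3200 - 0.7600| = 0.0800
t_mix ~ log(1/eps)/(1 - |lambda_2|)
= log(100)/(1 - 0.0800) = 4.6052/0.9200
= 5.0056

5.0056


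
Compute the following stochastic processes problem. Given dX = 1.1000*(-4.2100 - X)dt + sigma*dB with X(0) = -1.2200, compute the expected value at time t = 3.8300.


E[X(t)] = mu + (X(0) - mu)*exp(-theta*t)
= -4.2100 + (-1.2200 - -4.2100)*exp(-1.1000*3.8300)
= -4.2100 + 2.9900 * 0.0148
= -4.1657

-4.1657


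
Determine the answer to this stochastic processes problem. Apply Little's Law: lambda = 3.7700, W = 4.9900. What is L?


Little's Law: L = lambda * W
= 3.7700 * 4.9900
= 18.8123

18.8123


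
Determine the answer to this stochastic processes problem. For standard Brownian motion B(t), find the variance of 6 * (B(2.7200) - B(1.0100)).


Var(alpha*(B(t)-B(s))) = alpha^2 * (t-s)
= 6^2 * (2.7200 - 1.0100)
= 36 * 1.7100
= 61.5600

61.5600


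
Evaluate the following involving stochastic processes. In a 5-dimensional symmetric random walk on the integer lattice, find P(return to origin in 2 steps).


P(return in 2 steps) = P(reverse first step) = 1/(2d)
= 1/10
= 0.1000

0.1000


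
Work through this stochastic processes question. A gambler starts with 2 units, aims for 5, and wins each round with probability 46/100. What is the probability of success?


Gambler's ruin formula:
r = q/p = 0.5400/0.4600 = 1.1739
P(win) = (1 - r^i)/(1 - r^N)
= (1 - 1.1739^2)/(1 - 1.1739^5)
= 0.3075

0.3075


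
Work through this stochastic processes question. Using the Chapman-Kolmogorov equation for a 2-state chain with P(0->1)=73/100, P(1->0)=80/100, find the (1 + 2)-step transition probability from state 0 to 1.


P^3 = P^1 * P^2
Computing via matrix multiplication of the transition matrix.
Entry (0,1) of P^3 = 0.5482

0.5482


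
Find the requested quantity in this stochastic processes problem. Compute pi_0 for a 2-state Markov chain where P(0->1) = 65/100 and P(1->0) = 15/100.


Stationary distribution: pi_0 = p10/(p01+p10), pi_1 = p01/(p01+p10)
p01 = 0.6500, p10 = 0.1500
pi_0 = 0.1875

0.1875


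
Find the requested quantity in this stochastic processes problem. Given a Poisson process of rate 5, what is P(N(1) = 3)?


P(N(t)=k) = (lambda*t)^k * exp(-lambda*t) / k!
lambda*t = 5
= 5^3 * exp(-5) / 3!
= 125 * 0.0067 / 6
= 0.1404

0.1404


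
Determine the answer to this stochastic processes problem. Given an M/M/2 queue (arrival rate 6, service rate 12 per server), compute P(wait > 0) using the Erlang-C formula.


a = lambda/mu = 0.5000
rho = a/c = 0.2500
Erlang-C formula applied:
C(c,a) = 0.1000

0.1000


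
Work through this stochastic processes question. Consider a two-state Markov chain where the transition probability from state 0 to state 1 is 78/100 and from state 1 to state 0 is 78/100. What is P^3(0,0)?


Computing P^3 by matrix multiplication.
P = [[0.2200, 0.7800], [0.7800, 0.2200]]
After raising P to the power 3:
P^3(0,0) = 0.4122

0.4122


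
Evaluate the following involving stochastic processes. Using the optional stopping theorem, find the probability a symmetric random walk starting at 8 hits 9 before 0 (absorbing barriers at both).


By optional stopping theorem: E(M at tau) = M(0) = 8
P(hit 9)*9 + P(hit 0)*0 = 8
P(hit 9) = (8 - 0)/(9 - 0) = 8/9 = 0.8889

0.8889


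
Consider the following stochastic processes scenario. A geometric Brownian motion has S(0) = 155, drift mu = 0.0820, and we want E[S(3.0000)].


E[S(t)] = S(0) * exp(mu * t)
= 155 * exp(0.0820 * 3.0000)
= 155 * 1.2789
= 198.2294

198.2294


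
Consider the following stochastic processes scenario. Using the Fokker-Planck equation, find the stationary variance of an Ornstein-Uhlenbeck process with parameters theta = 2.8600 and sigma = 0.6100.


Stationary variance = sigma^2 / (2*theta)
= 0.6100^2 / (2*2.8600)
= 0.3721 / 5.7200
= 0.0651

0.0651


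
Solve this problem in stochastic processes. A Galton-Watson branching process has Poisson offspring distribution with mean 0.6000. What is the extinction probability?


Since mu = 0.6000 <= 1, extinction probability = 1.

1.0000


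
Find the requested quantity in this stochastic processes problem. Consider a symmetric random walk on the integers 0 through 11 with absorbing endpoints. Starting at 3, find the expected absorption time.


For symmetric RW on 0,...,N with absorbing barriers, E(i) = i*(N-i)
E(3) = 3 * 8 = 24

24


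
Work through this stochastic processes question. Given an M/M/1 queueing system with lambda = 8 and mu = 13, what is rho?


rho = lambda/mu
= 8/13
= 0.6154

0.6154


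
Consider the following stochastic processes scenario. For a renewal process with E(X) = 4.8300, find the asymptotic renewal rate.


Long-run renewal rate = 1/E(X)
= 1/4.8300
= 0.2070

0.2070


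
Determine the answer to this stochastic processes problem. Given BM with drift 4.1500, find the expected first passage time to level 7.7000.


Expected first passage time = a/mu
= 7.7000/4.1500
= 1.8554

1.8554


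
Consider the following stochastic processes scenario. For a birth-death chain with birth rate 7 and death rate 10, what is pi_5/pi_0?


For birth-death process, pi_n/pi_0 = (lambda/mu)^n
= (7/10)^5
= 0.1681

0.1681


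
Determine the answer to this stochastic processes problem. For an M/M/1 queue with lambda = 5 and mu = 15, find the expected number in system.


rho = 5/15 = 0.3333
L = rho/(1-rho)
= 0.3333/0.6667
= 0.5000

0.5000


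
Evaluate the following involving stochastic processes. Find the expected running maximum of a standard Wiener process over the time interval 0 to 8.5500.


E(max B(s)) = sqrt(2t/pi)
= sqrt(2*8.5500/pi)
= sqrt(5.4431)
= 2.3330

2.3330


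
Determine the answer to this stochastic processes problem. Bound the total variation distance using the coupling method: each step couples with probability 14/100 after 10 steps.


TV distance bound <= (1-delta)^n
= (1 - 0.1400)^10
= 0.8600^10
= 0.2213

0.2213


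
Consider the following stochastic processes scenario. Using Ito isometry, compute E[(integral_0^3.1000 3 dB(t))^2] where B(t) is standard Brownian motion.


By Ito isometry: E[(int f dB)^2] = int f^2 dt
= 3^2 * 3.1000
= 9 * 3.1000 = 27.9000

27.9000


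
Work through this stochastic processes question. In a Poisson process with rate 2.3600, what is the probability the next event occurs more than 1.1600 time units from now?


P(X > t) = exp(-lambda * t)
= exp(-2.3600 * 1.1600)
= exp(-2.7376) = 0.0647

0.0647


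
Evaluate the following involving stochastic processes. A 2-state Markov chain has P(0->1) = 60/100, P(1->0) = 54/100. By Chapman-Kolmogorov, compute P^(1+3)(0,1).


P^4 = P^1 * P^3
Computing via matrix multiplication of the transition matrix.
Entry (0,1) of P^4 = 0.5261

0.5261


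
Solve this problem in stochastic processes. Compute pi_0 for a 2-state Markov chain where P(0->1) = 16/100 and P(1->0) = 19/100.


Stationary distribution: pi_0 = p10/(p01+p10), pi_1 = p01/(p01+p10)
p01 = 0.1600, p10 = 0.1900
pi_0 = 0.5429

0.5429


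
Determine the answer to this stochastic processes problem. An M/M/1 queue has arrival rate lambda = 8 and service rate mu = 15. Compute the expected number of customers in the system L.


rho = 8/15 = 0.5333
L = rho/(1-rho)
= 0.5333/0.4667
= 1.1429

1.1429


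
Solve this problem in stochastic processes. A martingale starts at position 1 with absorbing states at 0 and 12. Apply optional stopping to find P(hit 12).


By optional stopping theorem: E(M at tau) = M(0) = 1
P(hit 12)*12 + P(hit 0)*0 = 1
P(hit 12) = (1 - 0)/(12 - 0) = 1/12 = 0.0833

0.0833


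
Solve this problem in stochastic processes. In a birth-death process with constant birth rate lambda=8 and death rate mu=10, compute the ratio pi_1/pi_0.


For birth-death process, pi_n/pi_0 = (lambda/mu)^n
= (8/10)^1
= 0.8000

0.8000


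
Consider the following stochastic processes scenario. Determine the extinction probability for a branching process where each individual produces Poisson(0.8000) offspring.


Since mu = 0.8000 <= 1, extinction probability = 1.

1.0000


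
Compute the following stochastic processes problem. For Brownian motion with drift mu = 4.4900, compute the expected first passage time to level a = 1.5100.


Expected first passage time = a/mu
= 1.5100/4.4900
= 0.3363

0.3363


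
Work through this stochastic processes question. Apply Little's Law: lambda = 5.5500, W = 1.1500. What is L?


Little's Law: L = lambda * W
= 5.5500 * 1.1500
= 6.3825

6.3825


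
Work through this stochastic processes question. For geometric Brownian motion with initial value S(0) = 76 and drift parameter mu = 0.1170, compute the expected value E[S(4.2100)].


E[S(t)] = S(0) * exp(mu * t)
= 76 * exp(0.1170 * 4.2100)
= 76 * 1.6365
= 124.3753

124.3753


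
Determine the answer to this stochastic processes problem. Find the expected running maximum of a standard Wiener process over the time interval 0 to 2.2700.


E(max B(s)) = sqrt(2t/pi)
= sqrt(2*2.2700/pi)
= sqrt(1.4451)
= 1.2021

1.2021


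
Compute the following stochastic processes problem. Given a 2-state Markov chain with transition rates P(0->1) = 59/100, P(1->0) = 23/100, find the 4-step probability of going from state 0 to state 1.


Computing P^4 by matrix multiplication.
P = [[0.4100, 0.5900], [0.2300, 0.7700]]
After raising P to the power 4:
P^4(0,1) = 0.7188

0.7188


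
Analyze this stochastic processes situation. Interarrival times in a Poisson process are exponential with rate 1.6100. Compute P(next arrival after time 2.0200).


P(X > t) = exp(-lambda * t)
= exp(-1.6100 * 2.0200)
= exp(-3.2522) = 0.0387

0.0387


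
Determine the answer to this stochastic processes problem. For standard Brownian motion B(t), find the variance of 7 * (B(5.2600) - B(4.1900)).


Var(alpha*(B(t)-B(s))) = alpha^2 * (t-s)
= 7^2 * (5.2600 - 4.1900)
= 49 * 1.0700
= 52.4300

52.4300


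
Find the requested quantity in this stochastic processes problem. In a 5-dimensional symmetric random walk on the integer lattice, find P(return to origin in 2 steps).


P(return in 2 steps) = P(reverse first step) = 1/(2d)
= 1/10
= 0.1000

0.1000


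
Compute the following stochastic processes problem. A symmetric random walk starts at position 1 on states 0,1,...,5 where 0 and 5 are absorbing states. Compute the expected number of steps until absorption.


For symmetric RW on 0,...,N with absorbing barriers, E(i) = i*(N-i)
E(1) = 1 * 4 = 4

4


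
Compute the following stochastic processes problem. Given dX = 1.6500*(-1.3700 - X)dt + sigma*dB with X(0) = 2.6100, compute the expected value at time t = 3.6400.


E[X(t)] = mu + (X(0) - mu)*exp(-theta*t)
= -1.3700 + (2.6100 - -1.3700)*exp(-1.6500*3.6400)
= -1.3700 + 3.9800 * 0.0025
= -1.3602

-1.3602


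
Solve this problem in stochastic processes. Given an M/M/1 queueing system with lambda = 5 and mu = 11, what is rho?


rho = lambda/mu
= 5/11
= 0.4545

0.4545


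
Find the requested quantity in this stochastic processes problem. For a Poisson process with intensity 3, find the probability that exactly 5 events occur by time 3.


P(N(t)=k) = (lambda*t)^k * exp(-lambda*t) / k!
lambda*t = 9
= 9^5 * exp(-9) / 5!
= 59049 * 1.2341e-04 / 120
= 0.0607

0.0607


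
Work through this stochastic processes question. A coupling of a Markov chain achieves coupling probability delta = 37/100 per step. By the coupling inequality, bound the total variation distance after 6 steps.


TV distance bound <= (1-delta)^n
= (1 - 0.3700)^6
= 0.6300^6
= 0.0625

0.0625


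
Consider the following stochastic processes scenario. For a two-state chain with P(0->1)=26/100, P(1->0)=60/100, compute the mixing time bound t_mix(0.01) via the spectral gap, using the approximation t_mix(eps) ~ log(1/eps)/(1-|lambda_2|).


lambda_2 = |1 - p01 - p10| = |1 - 0.2600 - 0.6000| = 0.1400
t_mix ~ log(1/eps)/(1 - |lambda_2|)
= log(100)/(1 - 0.1400) = 4.6052/0.8600
= 5.3548

5.3548


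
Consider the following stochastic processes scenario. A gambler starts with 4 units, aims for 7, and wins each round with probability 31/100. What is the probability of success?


Gambler's ruin formula:
r = q/p = 0.6900/0.3100 = 2.2258
P(win) = (1 - r^i)/(1 - r^N)
= (1 - 2.2258^4)/(1 - 2.2258^7)
= 0.0873

0.0873


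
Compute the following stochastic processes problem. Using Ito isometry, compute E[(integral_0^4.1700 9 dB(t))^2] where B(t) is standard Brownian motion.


By Ito isometry: E[(int f dB)^2] = int f^2 dt
= 9^2 * 4.1700
= 81 * 4.1700 = 337.7700

337.7700


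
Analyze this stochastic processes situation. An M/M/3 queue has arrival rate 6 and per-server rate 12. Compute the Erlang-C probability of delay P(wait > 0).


a = lambda/mu = 0.5000
rho = a/c = 0.1667
Erlang-C formula applied:
C(c,a) = 0.0152

0.0152


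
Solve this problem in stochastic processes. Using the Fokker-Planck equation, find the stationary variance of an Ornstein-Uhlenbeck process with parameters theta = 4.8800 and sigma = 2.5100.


Stationary variance = sigma^2 / (2*theta)
= 2.5100^2 / (2*4.8800)
= 6.3001 / 9.7600
= 0.6455

0.6455


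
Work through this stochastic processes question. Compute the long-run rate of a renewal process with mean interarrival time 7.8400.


Long-run renewal rate = 1/E(X)
= 1/7.8400
= 0.1276

0.1276


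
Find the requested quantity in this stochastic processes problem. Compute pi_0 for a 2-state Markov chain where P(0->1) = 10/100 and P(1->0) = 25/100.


Stationary distribution: pi_0 = p10/(p01+p10), pi_1 = p01/(p01+p10)
p01 = 0.1000, p10 = 0.2500
pi_0 = 0.7143

0.7143


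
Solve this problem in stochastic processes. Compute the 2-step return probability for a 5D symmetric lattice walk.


P(return in 2 steps) = P(reverse first step) = 1/(2d)
= 1/10
= 0.1000

0.1000


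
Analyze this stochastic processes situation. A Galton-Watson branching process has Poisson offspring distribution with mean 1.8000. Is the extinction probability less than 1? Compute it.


Since mu = 1.8000 > 1, extinction prob q < 1.
Solve s = exp(mu*(s-1)) iteratively.
q = 0.2676

0.2676


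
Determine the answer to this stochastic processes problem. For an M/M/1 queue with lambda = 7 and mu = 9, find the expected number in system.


rho = 7/9 = 0.7778
L = rho/(1-rho)
= 0.7778/0.2222
= 3.5000

3.5000


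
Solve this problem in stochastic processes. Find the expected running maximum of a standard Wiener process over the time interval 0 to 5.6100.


E(max B(s)) = sqrt(2t/pi)
= sqrt(2*5.6100/pi)
= sqrt(3.5714)
= 1.8898

1.8898


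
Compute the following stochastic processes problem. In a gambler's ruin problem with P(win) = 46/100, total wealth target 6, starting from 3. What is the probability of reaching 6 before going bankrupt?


Gambler's ruin formula:
r = q/p = 0.5400/0.4600 = 1.1739
P(win) = (1 - r^i)/(1 - r^N)
= (1 - 1.1739^3)/(1 - 1.1739^6)
= 0.3820

0.3820


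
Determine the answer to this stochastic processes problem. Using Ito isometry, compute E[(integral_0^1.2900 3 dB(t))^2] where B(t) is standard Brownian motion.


By Ito isometry: E[(int f dB)^2] = int f^2 dt
= 3^2 * 1.2900
= 9 * 1.2900 = 11.6100

11.6100


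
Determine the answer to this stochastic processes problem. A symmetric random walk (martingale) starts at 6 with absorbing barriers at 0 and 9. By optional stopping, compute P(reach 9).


By optional stopping theorem: E(M at tau) = M(0) = 6
P(hit 9)*9 + P(hit 0)*0 = 6
P(hit 9) = (6 - 0)/(9 - 0) = 2/3 = 0.6667

0.6667


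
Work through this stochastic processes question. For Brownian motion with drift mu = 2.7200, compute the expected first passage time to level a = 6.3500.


Expected first passage time = a/mu
= 6.3500/2.7200
= 2.3346

2.3346


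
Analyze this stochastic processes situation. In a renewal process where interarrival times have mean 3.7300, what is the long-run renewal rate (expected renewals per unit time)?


Long-run renewal rate = 1/E(X)
= 1/3.7300
= 0.2681

0.2681


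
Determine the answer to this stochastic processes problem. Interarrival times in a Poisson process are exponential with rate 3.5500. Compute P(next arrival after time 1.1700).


P(X > t) = exp(-lambda * t)
= exp(-3.5500 * 1.1700)
= exp(-4.1535) = 0.0157

0.0157


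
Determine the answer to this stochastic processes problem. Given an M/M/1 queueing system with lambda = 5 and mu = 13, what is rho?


rho = lambda/mu
= 5/13
= 0.3846

0.3846


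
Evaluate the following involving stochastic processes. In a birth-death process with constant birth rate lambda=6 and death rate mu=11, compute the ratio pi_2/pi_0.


For birth-death process, pi_n/pi_0 = (lambda/mu)^n
= (6/11)^2
= 0.2975

0.2975


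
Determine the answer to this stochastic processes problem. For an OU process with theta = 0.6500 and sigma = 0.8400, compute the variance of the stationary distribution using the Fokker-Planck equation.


Stationary variance = sigma^2 / (2*theta)
= 0.8400^2 / (2*0.6500)
= 0.7056 / 1.3000
= 0.5428

0.5428


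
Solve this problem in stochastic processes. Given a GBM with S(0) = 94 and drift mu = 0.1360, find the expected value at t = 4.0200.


E[S(t)] = S(0) * exp(mu * t)
= 94 * exp(0.1360 * 4.0200)
= 94 * 1.7276
= 162.3923

162.3923


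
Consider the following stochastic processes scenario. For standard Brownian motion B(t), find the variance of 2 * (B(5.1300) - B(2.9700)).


Var(alpha*(B(t)-B(s))) = alpha^2 * (t-s)
= 2^2 * (5.1300 - 2.9700)
= 4 * 2.1600
= 8.6400

8.6400


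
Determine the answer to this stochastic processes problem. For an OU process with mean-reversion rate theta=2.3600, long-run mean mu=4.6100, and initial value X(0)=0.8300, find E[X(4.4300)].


E[X(t)] = mu + (X(0) - mu)*exp(-theta*t)
= 4.6100 + (0.8300 - 4.6100)*exp(-2.3600*4.4300)
= 4.6100 + -3.7800 * 2.8810e-05
= 4.6099

4.6099


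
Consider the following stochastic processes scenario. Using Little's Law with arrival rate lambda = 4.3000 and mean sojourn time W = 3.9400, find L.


Little's Law: L = lambda * W
= 4.3000 * 3.9400
= 16.9420

16.9420


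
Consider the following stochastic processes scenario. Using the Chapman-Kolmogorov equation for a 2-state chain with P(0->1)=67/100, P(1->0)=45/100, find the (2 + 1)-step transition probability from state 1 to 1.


P^3 = P^2 * P^1
Computing via matrix multiplication of the transition matrix.
Entry (1,1) of P^3 = 0.5975

0.5975


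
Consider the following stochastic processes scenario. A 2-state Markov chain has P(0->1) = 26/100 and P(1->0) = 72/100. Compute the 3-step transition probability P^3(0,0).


Computing P^3 by matrix multiplication.
P = [[0.7400, 0.2600], [0.7200, 0.2800]]
After raising P to the power 3:
P^3(0,0) = 0.7347

0.7347


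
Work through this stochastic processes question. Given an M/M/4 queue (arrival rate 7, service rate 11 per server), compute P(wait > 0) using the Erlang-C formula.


a = lambda/mu = 0.6364
rho = a/c = 0.1591
Erlang-C formula applied:
C(c,a) = 0.0043

0.0043


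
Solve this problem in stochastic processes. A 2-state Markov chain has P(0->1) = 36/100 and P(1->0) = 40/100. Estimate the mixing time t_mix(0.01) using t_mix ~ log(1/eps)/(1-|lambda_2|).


lambda_2 = |1 - p01 - p10| = |1 - 0.3600 - 0.4000| = 0.2400
t_mix ~ log(1/eps)/(1 - |lambda_2|)
= log(100)/(1 - 0.2400) = 4.6052/0.7600
= 6.0594

6.0594


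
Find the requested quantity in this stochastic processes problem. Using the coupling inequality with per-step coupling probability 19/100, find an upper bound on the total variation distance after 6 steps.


TV distance bound <= (1-delta)^n
= (1 - 0.1900)^6
= 0.8100^6
= 0.2824

0.2824


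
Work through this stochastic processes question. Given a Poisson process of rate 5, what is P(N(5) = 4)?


P(N(t)=k) = (lambda*t)^k * exp(-lambda*t) / k!
lambda*t = 25
= 25^4 * exp(-25) / 4!
= 390625 * 1.3888e-11 / 24
= 2.2604e-07

2.2604e-07
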